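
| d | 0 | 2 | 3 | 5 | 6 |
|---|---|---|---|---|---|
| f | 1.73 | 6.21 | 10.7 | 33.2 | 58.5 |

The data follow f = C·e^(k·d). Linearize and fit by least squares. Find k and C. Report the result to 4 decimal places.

Taking logs, ln f = k·d + ln C, so regress ln f on d.
XᵀX = [[74.0000, 16.0000]; [16.0000, 5]], rhs = [52.6900, 12.3161]ᵀ  (here Σd = 16.0000, Σ(d)² = 74.0000, Σln f = 12.3161, Σd·ln f = 52.6900).
Δ = 74.0000·5 − (16.0000)² = 114.0000; k = (52.6900·5 − 16.0000·12.3161)/114.0000 = 0.58239, ln C = (74.0000·12.3161 − 16.0000·52.6900)/114.0000 = 0.59958, so C = exp(0.59958) = 1.82135.

k = 0.5824, C = 1.8214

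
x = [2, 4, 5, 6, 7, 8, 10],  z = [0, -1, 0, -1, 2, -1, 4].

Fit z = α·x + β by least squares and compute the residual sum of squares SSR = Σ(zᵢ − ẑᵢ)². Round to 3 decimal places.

SSR = 14.000

Setting ∂/∂α … = 0 gives: 294·α + 42·β = 36;  42·α + 7·β = 3.
(Σx·x = 294, Σx = 42, Σ1 = 7, Σx·z = 36, Σz = 3.)
Δ = 294·7 − 42² = 294.
α = (36·7 − 42·3)/294 = 3/7; β = (294·3 − 42·36)/294 = -15/7.
Residuals: 9/7, -4/7, 0, -10/7, 8/7, -16/7, 13/7; SSR = 14.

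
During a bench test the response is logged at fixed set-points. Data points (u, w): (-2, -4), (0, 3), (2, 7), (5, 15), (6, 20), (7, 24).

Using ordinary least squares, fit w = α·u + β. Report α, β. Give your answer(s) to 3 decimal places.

α = 2.969, β = 1.927

Entries of AᵀA: Σu·u = 118, Σu = 18, Σ1 = 6.
And Σu·w = 385, Σw = 65.
det = 118·6 − 18² = 384.
α = (385·6 − 18·65)/384 = 95/32; β = (118·65 − 18·385)/384 = 185/96.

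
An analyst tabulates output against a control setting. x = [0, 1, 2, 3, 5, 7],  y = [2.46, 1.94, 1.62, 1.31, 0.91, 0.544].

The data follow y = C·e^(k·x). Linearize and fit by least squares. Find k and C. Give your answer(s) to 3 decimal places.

With ln yᵢ as the transformed response and xᵢ as the regressor:
Σx = 18.0000, Σ(x)² = 88.0000, Σln y = 1.6122, Σx·ln y = -2.2956.
Equations: 88.0000·k + 18.0000·ln C = -2.2956;  18.0000·k + 6·ln C = 1.6122.
Slope k = (n·Σx·ln y − Σx·Σln y)/(n·Σ(x)² − (Σx)²) = (6·-2.2956 − 18.0000·1.6122)/204.0000 = -0.20977; ln C = (Σln y − k·Σx)/n = 0.89800, so C = exp(0.89800) = 2.45470.

k = -0.210, C = 2.455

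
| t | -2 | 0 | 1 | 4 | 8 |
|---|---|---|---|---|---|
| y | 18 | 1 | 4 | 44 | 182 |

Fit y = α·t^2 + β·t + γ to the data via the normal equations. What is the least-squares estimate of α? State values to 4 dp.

The normal equations are: 4369·α + 569·β + 85·γ = 12428;  569·α + 85·β + 11·γ = 1600;  85·α + 11·β + 5·γ = 249.
Inverting the 3×3 Gram matrix, [α, β, γ]ᵀ = [80263/26546, -44881/26546, 28129/13273]ᵀ.

α = 3.0235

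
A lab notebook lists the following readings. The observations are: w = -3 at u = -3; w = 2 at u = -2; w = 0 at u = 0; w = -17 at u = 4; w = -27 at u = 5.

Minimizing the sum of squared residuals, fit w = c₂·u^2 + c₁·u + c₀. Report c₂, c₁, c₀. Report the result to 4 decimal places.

Sums needed: Σu^2·u^2 = 978, Σu^2·u = 154, Σu^2 = 54, Σu·u = 54, Σu = 4, Σ1 = 5.
Moment sums: Σu^2·w = -966, Σu·w = -198, Σw = -45.
So XᵀX·[c₂, c₁, c₀]ᵀ = Xᵀw: [[978, 154, 54]; [154, 54, 4]; [54, 4, 5]]·[c₂, c₁, c₀]ᵀ = [-966, -198, -45]ᵀ.
Row-reducing yields c₂ = -8043/9724, c₁ = -13467/9724, c₀ = 5061/4862.

c₂ = -0.8271, c₁ = -1.3849, c₀ = 1.0409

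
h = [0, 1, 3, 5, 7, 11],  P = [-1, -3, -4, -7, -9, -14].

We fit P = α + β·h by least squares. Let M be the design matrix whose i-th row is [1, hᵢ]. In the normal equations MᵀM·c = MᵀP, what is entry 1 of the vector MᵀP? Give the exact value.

Entry 1 ↔ basis 1, so (MᵀP)_{1} = Σᵢ Pᵢ = (1)·(-1) + (1)·(-3) + (1)·(-4) + (1)·(-7) + (1)·(-9) + (1)·(-14) = -38.

-38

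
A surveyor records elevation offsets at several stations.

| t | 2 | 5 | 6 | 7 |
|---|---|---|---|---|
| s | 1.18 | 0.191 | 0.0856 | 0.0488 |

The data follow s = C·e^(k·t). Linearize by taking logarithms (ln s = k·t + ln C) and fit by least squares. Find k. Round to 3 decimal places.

Linearized form: ln s = k·t + ln C. From the 4 transformed points,
Σt = 20.0000, Σ(t)² = 114.0000, Σln s = -6.9681, Σt·ln s = -43.8350.
Normal system: [[114.0000, 20.0000]; [20.0000, 4]]·[k, ln C]ᵀ = [-43.8350, -6.9681]ᵀ.
Δ = 114.0000·4 − (20.0000)² = 56.0000; k = (-43.8350·4 − 20.0000·-6.9681)/56.0000 = -0.64248, ln C = (114.0000·-6.9681 − 20.0000·-43.8350)/56.0000 = 1.47036.

k = -0.642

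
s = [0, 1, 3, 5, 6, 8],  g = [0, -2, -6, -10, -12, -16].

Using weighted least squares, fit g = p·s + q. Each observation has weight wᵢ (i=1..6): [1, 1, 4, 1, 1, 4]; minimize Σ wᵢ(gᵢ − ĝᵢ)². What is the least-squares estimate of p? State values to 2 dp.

p = -2.00

Setting ∂/∂p … = 0 gives: 354·p + 56·q = -708;  56·p + 12·q = -112.
(Σwᵢ·s·s = 354, Σwᵢ·s = 56, Σwᵢ·1 = 12, Σwᵢ·s·g = -708, Σwᵢ·g = -112.)
det = 354·12 − 56² = 1112.
p = ((-708)·12 − 56·(-112))/1112 = -2; q = (354·(-112) − 56·(-708))/1112 = 0.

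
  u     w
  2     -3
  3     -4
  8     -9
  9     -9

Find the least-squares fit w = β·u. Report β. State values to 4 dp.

β = -1.0823

Forming AᵀA = [[158]] and Aᵀw = [-171]ᵀ gives AᵀA·[β]ᵀ = Aᵀw.
Hence β = -171 / 158 ≈ -1.08228.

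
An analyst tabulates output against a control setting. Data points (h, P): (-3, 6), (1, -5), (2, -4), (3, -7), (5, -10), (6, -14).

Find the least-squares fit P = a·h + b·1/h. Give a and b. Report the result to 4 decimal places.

a = -2.0613, b = -2.1422

The normal system MᵀM·[a, b]ᵀ = MᵀP is [[84, 6]; [6, 77/50]]·[a, b]ᵀ = [-186, -47/3]ᵀ.
Δ = 84·(77/50) − 6² = 2334/25.
a = ((-186)·(77/50) − 6·(-47/3))/(2334/25) = -4811/2334; b = (84·(-47/3) − 6·(-186))/(2334/25) = -2500/1167.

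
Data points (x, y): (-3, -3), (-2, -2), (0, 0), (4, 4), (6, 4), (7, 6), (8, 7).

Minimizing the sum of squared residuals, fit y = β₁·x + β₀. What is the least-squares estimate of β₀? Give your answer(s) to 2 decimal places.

The normal system AᵀA·[β₁, β₀]ᵀ = Aᵀy is [[178, 20]; [20, 7]]·[β₁, β₀]ᵀ = [151, 16]ᵀ.
Determinant 178·7 − 20² = 846.
β₁ = (151·7 − 20·16)/846 = 737/846; β₀ = (178·16 − 20·151)/846 = -86/423.

β₀ = -0.20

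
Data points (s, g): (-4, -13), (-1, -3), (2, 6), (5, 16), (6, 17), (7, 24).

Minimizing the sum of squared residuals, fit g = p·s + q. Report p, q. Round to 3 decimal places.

Forming MᵀM = [[131, 15]; [15, 6]] and Mᵀg = [417, 47]ᵀ gives MᵀM·[p, q]ᵀ = Mᵀg.
Determinant 131·6 − 15² = 561.
p = (417·6 − 15·47)/561 = 599/187; q = (131·47 − 15·417)/561 = -98/561.

p = 3.203, q = -0.175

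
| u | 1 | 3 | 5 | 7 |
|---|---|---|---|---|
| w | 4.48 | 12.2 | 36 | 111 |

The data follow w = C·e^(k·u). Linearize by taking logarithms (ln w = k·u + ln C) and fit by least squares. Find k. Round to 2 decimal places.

k = 0.54

Taking logs, ln w = k·u + ln C, so regress ln w on u.
AᵀA = [[84.0000, 16.0000]; [16.0000, 4]], rhs = [59.8882, 12.2941]ᵀ  (here Σu = 16.0000, Σ(u)² = 84.0000, Σln w = 12.2941, Σu·ln w = 59.8882).
Solving (det = 80.0000): k = 0.53559, ln C = 0.93117.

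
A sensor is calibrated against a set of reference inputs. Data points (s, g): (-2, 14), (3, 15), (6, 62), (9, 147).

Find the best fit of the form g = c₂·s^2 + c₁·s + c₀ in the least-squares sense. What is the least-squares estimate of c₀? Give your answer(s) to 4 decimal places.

c₀ = 2.2720

AᵀA·[c₂, c₁, c₀]ᵀ = Aᵀg reads: 7954·c₂ + 964·c₁ + 130·c₀ = 14330;  964·c₂ + 130·c₁ + 16·c₀ = 1712;  130·c₂ + 16·c₁ + 4·c₀ = 238.
(Σs^2·s^2 = 7954, Σs^2·s = 964, Σs^2 = 130, Σs·s = 130, Σs = 16, Σ1 = 4, Σs^2·g = 14330, Σs·g = 1712, Σg = 238.)
Row-reducing yields c₂ = 5435/2721, c₁ = -5230/2721, c₀ = 6182/2721.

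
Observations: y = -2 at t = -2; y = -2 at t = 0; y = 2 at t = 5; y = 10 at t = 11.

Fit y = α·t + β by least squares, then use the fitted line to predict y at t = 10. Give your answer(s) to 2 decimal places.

AᵀA·[α, β]ᵀ = Aᵀy reads: 150·α + 14·β = 124;  14·α + 4·β = 8.
Eliminating β: 4·(row 1) − 14·(row 2) gives 404·α = 4·124 − 14·8 = 384, so α = 96/101.
Then β = (8 − 14·(96/101))/4 = -134/101.
At t = 10: ŷ = (96/101)·(10) + (-134/101)·(1) = 826/101.

ŷ = 8.18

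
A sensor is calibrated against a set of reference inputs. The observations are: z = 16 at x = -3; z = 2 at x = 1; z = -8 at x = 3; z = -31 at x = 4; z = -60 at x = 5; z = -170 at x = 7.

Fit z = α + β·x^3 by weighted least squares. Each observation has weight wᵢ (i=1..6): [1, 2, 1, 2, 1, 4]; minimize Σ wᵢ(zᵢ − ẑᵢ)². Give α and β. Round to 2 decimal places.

With design matrix A, AᵀWA = [[11, 1627]; [1627, 495873]] and AᵀWz = [-790, -245352]ᵀ.
det = 11·495873 − 1627² = 2807474.
α = ((-790)·495873 − 1627·(-245352))/2807474 = 3724017/1403737; β = (11·(-245352) − 1627·(-790))/2807474 = -706771/1403737.

α = 2.65, β = -0.50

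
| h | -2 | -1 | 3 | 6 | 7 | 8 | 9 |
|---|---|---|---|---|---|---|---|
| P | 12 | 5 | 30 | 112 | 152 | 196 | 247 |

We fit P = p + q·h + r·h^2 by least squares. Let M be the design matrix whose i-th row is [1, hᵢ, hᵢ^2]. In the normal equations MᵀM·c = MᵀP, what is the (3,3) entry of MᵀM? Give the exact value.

14452

Row 3 ↔ basis h^2, column 3 ↔ basis h^2, so (MᵀM)_{3,3} = Σᵢ (h^2)·(h^2) = (4)·(4) + (1)·(1) + (9)·(9) + (36)·(36) + (49)·(49) + (64)·(64) + (81)·(81) = 14452.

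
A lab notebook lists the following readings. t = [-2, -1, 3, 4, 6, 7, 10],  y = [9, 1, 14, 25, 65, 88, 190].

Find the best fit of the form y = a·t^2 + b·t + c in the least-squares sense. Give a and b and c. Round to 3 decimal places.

Sums needed: Σt^2·t^2 = 14051, Σt^2·t = 1641, Σt^2 = 215, Σt·t = 215, Σt = 27, Σ1 = 7.
Right-hand side: Σt^2·y = 26215, Σt·y = 3029, Σy = 392.
Normal equations: [[14051, 1641, 215]; [1641, 215, 27]; [215, 27, 7]]·[a, b, c]ᵀ = [26215, 3029, 392]ᵀ.
Row-reducing yields a = 1190103/583522, b = -729053/583522, c = -531935/291761.

a = 2.040, b = -1.249, c = -1.823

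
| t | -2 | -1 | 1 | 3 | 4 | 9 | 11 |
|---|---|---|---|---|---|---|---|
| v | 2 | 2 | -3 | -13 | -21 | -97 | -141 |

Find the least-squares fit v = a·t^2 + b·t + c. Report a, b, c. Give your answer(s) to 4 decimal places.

With design matrix A, AᵀA = [[21557, 2143, 233]; [2143, 233, 25]; [233, 25, 7]] and Aᵀv = [-25364, -2556, -271]ᵀ.
Solving the 3×3 system (Gaussian elimination) gives a = -934417/927906, b = -1730935/927906, c = 32415/22093.

a = -1.0070, b = -1.8654, c = 1.4672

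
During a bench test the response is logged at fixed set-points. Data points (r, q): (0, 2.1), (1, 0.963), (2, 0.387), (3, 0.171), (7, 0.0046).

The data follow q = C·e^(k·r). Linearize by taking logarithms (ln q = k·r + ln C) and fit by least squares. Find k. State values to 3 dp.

Let Y = ln q. Fitting Y = k·r + ln C by least squares:
Σr = 13.0000, Σ(r)² = 63.0000, Σln q = -7.3929, Σr·ln q = -44.9065.
Normal system: [[63.0000, 13.0000]; [13.0000, 5]]·[k, ln C]ᵀ = [-44.9065, -7.3929]ᵀ.
Δ = 63.0000·5 − (13.0000)² = 146.0000; k = (-44.9065·5 − 13.0000·-7.3929)/146.0000 = -0.87962, ln C = (63.0000·-7.3929 − 13.0000·-44.9065)/146.0000 = 0.80845.

k = -0.880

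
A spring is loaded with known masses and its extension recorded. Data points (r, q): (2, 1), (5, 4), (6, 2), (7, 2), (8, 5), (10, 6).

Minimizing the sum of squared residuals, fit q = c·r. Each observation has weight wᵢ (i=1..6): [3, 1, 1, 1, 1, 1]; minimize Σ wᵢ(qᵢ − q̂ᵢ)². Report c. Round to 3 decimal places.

The normal equations are: 286·c = 152.
Hence c = 152 / 286 ≈ 0.531469.

c = 0.531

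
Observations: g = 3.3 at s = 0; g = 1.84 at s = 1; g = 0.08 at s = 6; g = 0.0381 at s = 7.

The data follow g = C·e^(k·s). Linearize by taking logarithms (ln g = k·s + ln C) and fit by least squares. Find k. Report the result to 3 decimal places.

k = -0.634

Linearized form: ln g = k·s + ln C. From the 4 transformed points,
Σs = 14.0000, Σ(s)² = 86.0000, Σln g = -3.9896, Σs·ln g = -37.4174.
Equations: 86.0000·k + 14.0000·ln C = -37.4174;  14.0000·k + 4·ln C = -3.9896.
Solving (det = 148.0000): k = -0.63389, ln C = 1.22121.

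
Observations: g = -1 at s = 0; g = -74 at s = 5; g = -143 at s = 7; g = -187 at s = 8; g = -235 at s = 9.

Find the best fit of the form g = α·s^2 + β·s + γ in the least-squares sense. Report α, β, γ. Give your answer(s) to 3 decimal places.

α = -2.855, β = -0.340, γ = -0.984

Setting ∂/∂α … = 0 gives: 13683·α + 1709·β + 219·γ = -39860;  1709·α + 219·β + 29·γ = -4982;  219·α + 29·β + 5·γ = -640.
(Σs^2·s^2 = 13683, Σs^2·s = 1709, Σs^2 = 219, Σs·s = 219, Σs = 29, Σ1 = 5, Σs^2·g = -39860, Σs·g = -4982, Σg = -640.)
Inverting the 3×3 Gram matrix, [α, β, γ]ᵀ = [-4191/1468, -499/1468, -361/367]ᵀ.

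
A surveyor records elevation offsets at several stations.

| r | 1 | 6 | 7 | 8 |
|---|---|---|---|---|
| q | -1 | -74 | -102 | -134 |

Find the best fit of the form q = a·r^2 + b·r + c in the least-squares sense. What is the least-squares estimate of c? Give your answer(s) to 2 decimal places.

c = 0.44

The normal equations are: 7794·a + 1072·b + 150·c = -16239;  1072·a + 150·b + 22·c = -2231;  150·a + 22·b + 4·c = -311.
Inverting the 3×3 Gram matrix, [a, b, c]ᵀ = [-4155/1892, 1431/1892, 839/1892]ᵀ.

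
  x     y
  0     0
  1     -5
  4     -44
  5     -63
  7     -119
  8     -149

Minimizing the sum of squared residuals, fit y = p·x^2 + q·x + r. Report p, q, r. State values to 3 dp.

Entries of MᵀM: Σx^2·x^2 = 7379, Σx^2·x = 1045, Σx^2 = 155, Σx·x = 155, Σx = 25, Σ1 = 6.
For Mᵀy: Σx^2·y = -17651, Σx·y = -2521, Σy = -380.
So MᵀM·[p, q, r]ᵀ = Mᵀy: [[7379, 1045, 155]; [1045, 155, 25]; [155, 25, 6]]·[p, q, r]ᵀ = [-17651, -2521, -380]ᵀ.
Row-reducing yields p = -1198/611, q = -9316/3055, r = 15/611.

p = -1.961, q = -3.049, r = 0.025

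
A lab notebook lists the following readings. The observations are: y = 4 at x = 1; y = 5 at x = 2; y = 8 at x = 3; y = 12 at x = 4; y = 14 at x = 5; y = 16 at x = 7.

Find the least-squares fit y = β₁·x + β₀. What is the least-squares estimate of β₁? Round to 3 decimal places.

β₁ = 2.214

Sums needed: Σx·x = 104, Σx = 22, Σ1 = 6.
For Mᵀy: Σx·y = 268, Σy = 59.
So MᵀM·[β₁, β₀]ᵀ = Mᵀy: [[104, 22]; [22, 6]]·[β₁, β₀]ᵀ = [268, 59]ᵀ.
Δ = 104·6 − 22² = 140.
β₁ = (268·6 − 22·59)/140 = 31/14; β₀ = (104·59 − 22·268)/140 = 12/7.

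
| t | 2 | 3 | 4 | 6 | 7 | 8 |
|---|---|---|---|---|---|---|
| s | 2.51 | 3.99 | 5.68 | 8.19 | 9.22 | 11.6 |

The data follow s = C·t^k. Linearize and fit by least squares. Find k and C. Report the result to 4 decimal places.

Linearized form: ln s = k·ln t + ln C. From the 6 transformed points,
Over the data: Σln t = 8.9952, Σ(ln t)² = 14.9303, Σln s = 10.8163, Σln t·ln s = 17.7533.
Normal system: [[14.9303, 8.9952]; [8.9952, 6]]·[k, ln C]ᵀ = [17.7533, 10.8163]ᵀ.
Solving (det = 8.6686): k = 1.06422, ln C = 0.20725, so C = exp(0.20725) = 1.23029.

k = 1.0642, C = 1.2303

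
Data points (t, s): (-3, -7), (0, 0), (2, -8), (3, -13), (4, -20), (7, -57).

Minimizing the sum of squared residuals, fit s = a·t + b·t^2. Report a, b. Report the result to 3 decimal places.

a = -1.001, b = -1.026

Normal-equation sums: Σt·t = 87, Σt·t^2 = 415, Σt^2·t^2 = 2835.
Moment sums: Σt·s = -513, Σt^2·s = -3325.
Normal equations: [[87, 415]; [415, 2835]]·[a, b]ᵀ = [-513, -3325]ᵀ.
Determinant 87·2835 − 415² = 74420.
a = ((-513)·2835 − 415·(-3325))/74420 = -3724/3721; b = (87·(-3325) − 415·(-513))/74420 = -3819/3721.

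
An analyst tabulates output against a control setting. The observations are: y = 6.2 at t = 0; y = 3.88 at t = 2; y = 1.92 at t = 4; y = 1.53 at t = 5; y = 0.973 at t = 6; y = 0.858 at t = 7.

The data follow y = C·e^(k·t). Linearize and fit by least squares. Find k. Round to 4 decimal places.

k = -0.2970

Let Y = ln y. Fitting Y = k·t + ln C by least squares:
Σt = 24.0000, Σ(t)² = 130.0000, Σln y = 4.0775, Σt·ln y = 6.2110.
Equations: 130.0000·k + 24.0000·ln C = 6.2110;  24.0000·k + 6·ln C = 4.0775.
Solving (det = 204.0000): k = -0.29702, ln C = 1.86767.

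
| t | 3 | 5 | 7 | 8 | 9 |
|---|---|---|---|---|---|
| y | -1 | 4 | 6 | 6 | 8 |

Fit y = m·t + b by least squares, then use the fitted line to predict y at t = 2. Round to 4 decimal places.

ŷ = -1.4310

Setting ∂/∂m … = 0 gives: 228·m + 32·b = 179;  32·m + 5·b = 23.
Eliminating b: 5·(row 1) − 32·(row 2) gives 116·m = 5·179 − 32·23 = 159, so m = 159/116.
Then b = (23 − 32·(159/116))/5 = -121/29.
At t = 2: ŷ = (159/116)·(2) + (-121/29)·(1) = -83/58.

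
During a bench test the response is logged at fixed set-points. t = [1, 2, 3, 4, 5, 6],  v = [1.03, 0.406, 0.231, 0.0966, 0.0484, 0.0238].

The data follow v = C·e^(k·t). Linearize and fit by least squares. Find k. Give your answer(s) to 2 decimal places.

Linearized form: ln v = k·t + ln C. From the 6 transformed points,
AᵀA = [[91.0000, 21.0000]; [21.0000, 6]], rhs = [-53.0877, -11.4407]ᵀ  (here Σt = 21.0000, Σ(t)² = 91.0000, Σln v = -11.4407, Σt·ln v = -53.0877).
Δ = 91.0000·6 − (21.0000)² = 105.0000; k = (-53.0877·6 − 21.0000·-11.4407)/105.0000 = -0.74544, ln C = (91.0000·-11.4407 − 21.0000·-53.0877)/105.0000 = 0.70227.

k = -0.75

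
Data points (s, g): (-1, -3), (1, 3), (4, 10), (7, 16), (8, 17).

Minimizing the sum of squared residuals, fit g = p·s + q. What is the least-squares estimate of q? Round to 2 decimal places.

Normal-equation sums: Σs·s = 131, Σs = 19, Σ1 = 5.
And Σs·g = 294, Σg = 43.
Normal equations: [[131, 19]; [19, 5]]·[p, q]ᵀ = [294, 43]ᵀ.
Eliminating q: 5·(row 1) − 19·(row 2) gives 294·p = 5·294 − 19·43 = 653, so p = 653/294.
Then q = (43 − 19·(653/294))/5 = 47/294.

q = 0.16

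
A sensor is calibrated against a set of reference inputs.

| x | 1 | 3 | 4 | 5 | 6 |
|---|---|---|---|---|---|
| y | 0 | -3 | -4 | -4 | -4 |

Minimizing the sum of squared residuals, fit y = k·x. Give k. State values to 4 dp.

k = -0.7931

Entries of AᵀA: Σx·x = 87.
And Σx·y = -69.
AᵀA·[k]ᵀ = Aᵀy becomes [[87]]·[k]ᵀ = [-69]ᵀ.
k = (-69)/87 = -0.793103.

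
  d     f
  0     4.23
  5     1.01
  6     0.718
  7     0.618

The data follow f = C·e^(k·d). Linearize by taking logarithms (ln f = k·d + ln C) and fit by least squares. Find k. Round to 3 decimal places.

Linearized form: ln f = k·d + ln C. From the 4 transformed points,
Over the data: Σd = 18.0000, Σ(d)² = 110.0000, Σln f = 0.6396, Σd·ln f = -5.3068.
Normal system: [[110.0000, 18.0000]; [18.0000, 4]]·[k, ln C]ᵀ = [-5.3068, 0.6396]ᵀ.
Δ = 110.0000·4 − (18.0000)² = 116.0000; k = (-5.3068·4 − 18.0000·0.6396)/116.0000 = -0.28224, ln C = (110.0000·0.6396 − 18.0000·-5.3068)/116.0000 = 1.42999.

k = -0.282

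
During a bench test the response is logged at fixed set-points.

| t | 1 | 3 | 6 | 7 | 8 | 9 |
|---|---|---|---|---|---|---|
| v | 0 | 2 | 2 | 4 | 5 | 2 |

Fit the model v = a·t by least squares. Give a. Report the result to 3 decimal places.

a = 0.433

From the data, Σt·t = 240.
For Xᵀv: Σt·v = 104.
So XᵀX·[a]ᵀ = Xᵀv: [[240]]·[a]ᵀ = [104]ᵀ.
a = 104/240 = 0.433333.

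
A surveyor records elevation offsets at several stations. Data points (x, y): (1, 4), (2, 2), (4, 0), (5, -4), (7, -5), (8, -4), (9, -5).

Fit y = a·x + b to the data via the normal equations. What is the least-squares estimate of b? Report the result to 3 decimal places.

b = 4.125

Normal-equation sums: Σx·x = 240, Σx = 36, Σ1 = 7.
Right-hand side: Σx·y = -124, Σy = -12.
Determinant 240·7 − 36² = 384.
a = ((-124)·7 − 36·(-12))/384 = -109/96; b = (240·(-12) − 36·(-124))/384 = 33/8.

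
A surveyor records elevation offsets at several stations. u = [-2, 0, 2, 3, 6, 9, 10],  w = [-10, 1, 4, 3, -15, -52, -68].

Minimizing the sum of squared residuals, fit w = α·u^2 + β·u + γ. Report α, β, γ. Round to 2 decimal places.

α = -1.05, β = 3.60, γ = 1.27

Entries of MᵀM: Σu^2·u^2 = 17970, Σu^2·u = 1972, Σu^2 = 234, Σu·u = 234, Σu = 28, Σ1 = 7.
Moment sums: Σu^2·w = -11549, Σu·w = -1201, Σw = -137.
Normal equations: [[17970, 1972, 234]; [1972, 234, 28]; [234, 28, 7]]·[α, β, γ]ᵀ = [-11549, -1201, -137]ᵀ.
Row-reducing yields α = -35771/33914, β = 122237/33914, γ = 21540/16957.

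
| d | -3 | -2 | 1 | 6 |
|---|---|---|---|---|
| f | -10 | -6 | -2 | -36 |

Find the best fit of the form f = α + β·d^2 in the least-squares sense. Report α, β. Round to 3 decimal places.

Sums needed: Σ1 = 4, Σd^2 = 50, Σd^2·d^2 = 1394.
For Mᵀf: Σf = -54, Σd^2·f = -1412.
So MᵀM·[α, β]ᵀ = Mᵀf: [[4, 50]; [50, 1394]]·[α, β]ᵀ = [-54, -1412]ᵀ.
det = 4·1394 − 50² = 3076.
α = ((-54)·1394 − 50·(-1412))/3076 = -1169/769; β = (4·(-1412) − 50·(-54))/3076 = -737/769.

α = -1.520, β = -0.958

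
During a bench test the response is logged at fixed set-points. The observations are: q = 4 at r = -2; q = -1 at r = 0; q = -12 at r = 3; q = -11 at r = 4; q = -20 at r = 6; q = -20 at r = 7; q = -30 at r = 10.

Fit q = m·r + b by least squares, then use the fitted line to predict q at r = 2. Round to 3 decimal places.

q̂ = -7.210

With design matrix A, AᵀA = [[214, 28]; [28, 7]] and Aᵀq = [-648, -90]ᵀ.
Eliminating b: 7·(row 1) − 28·(row 2) gives 714·m = 7·(-648) − 28·(-90) = -2016, so m = -48/17.
Then b = ((-90) − 28·(-48/17))/7 = -186/119.
At r = 2: q̂ = (-48/17)·(2) + (-186/119)·(1) = -858/119.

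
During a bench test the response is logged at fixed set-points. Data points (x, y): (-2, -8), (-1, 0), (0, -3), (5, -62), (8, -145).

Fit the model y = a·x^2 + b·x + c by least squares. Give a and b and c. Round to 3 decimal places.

a = -2.004, b = -1.840, c = -2.242

Normal-equation sums: Σx^2·x^2 = 4738, Σx^2·x = 628, Σx^2 = 94, Σx·x = 94, Σx = 10, Σ1 = 5.
Moment sums: Σx^2·y = -10862, Σx·y = -1454, Σy = -218.
Normal equations: [[4738, 628, 94]; [628, 94, 10]; [94, 10, 5]]·[a, b, c]ᵀ = [-10862, -1454, -218]ᵀ.
Solving the 3×3 system (Gaussian elimination) gives a = -21911/10933, b = -20121/10933, c = -24510/10933.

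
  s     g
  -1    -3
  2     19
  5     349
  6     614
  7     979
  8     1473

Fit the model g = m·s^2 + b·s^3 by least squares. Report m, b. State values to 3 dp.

Sums needed: Σs^2·s^2 = 8435, Σs^2·s^3 = 60507, Σs^3·s^3 = 442139.
Moment sums: Σs^2·g = 173145, Σs^3·g = 1266377.
det = 8435·442139 − 60507² = 68345416.
m = (173145·442139 − 60507·1266377)/68345416 = -8814498/8543177; b = (8435·1266377 − 60507·173145)/68345416 = 25675685/8543177.

m = -1.032, b = 3.005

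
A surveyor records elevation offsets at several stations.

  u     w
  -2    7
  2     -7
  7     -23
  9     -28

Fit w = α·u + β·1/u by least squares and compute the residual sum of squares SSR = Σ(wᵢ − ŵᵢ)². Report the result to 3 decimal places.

Entries of XᵀX: Σu·u = 138, Σu·1/u = 4, Σ1/u·1/u = 4229/7938.
And Σu·w = -441, Σ1/u·w = -844/63.
XᵀX·[α, β]ᵀ = Xᵀw becomes [[138, 4]; [4, 4229/7938]]·[α, β]ᵀ = [-441, -844/63]ᵀ.
Eliminating β: (4229/7938)·(row 1) − 4·(row 2) gives (76099/1323)·α = (4229/7938)·(-441) − 4·(-844/63) = -2539/14, so α = -479871/152198.
Then β = ((-844/63) − 4·(-479871/152198))/(4229/7938) = -112140/76099.
Residuals: -3248/76099, 3248/76099, -109417/152198, 82215/152198; SSR = 123627/152198.

SSR = 0.812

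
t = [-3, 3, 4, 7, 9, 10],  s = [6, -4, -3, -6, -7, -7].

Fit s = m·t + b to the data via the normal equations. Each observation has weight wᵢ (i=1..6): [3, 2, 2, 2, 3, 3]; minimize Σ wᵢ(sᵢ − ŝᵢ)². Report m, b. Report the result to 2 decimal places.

Setting ∂/∂m … = 0 gives: 718·m + 76·b = -585;  76·m + 15·b = -50.
Determinant 718·15 − 76² = 4994.
m = ((-585)·15 − 76·(-50))/4994 = -4975/4994; b = (718·(-50) − 76·(-585))/4994 = 4280/2497.

m = -1.00, b = 1.71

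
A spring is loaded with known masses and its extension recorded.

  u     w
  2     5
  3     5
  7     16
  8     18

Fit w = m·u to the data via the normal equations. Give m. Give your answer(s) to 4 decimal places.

m = 2.2302

From the data, Σu·u = 126.
And Σu·w = 281.
Normal equations: [[126]]·[m]ᵀ = [281]ᵀ.
Hence m = 281 / 126 ≈ 2.23016.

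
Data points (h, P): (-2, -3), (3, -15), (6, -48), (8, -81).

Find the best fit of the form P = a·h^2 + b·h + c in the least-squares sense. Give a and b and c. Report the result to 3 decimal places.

a = -1.081, b = -1.308, c = -1.299

From the data, Σh^2·h^2 = 5489, Σh^2·h = 747, Σh^2 = 113, Σh·h = 113, Σh = 15, Σ1 = 4.
Moment sums: Σh^2·P = -7059, Σh·P = -975, ΣP = -147.
Solving the 3×3 system (Gaussian elimination) gives a = -11181/10340, b = -13521/10340, c = -3357/2585.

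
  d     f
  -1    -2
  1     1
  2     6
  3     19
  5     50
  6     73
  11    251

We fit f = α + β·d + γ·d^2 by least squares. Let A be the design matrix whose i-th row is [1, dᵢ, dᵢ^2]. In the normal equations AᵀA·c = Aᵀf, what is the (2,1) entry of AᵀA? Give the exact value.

Row 2 ↔ basis d, column 1 ↔ basis 1, so (AᵀA)_{2,1} = Σᵢ d = (-1)·(1) + (1)·(1) + (2)·(1) + (3)·(1) + (5)·(1) + (6)·(1) + (11)·(1) = 27.

27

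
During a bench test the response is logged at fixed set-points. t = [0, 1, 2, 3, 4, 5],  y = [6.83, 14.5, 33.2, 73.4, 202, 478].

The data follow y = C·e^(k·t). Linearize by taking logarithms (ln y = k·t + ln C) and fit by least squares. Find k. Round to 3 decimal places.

Let Y = ln y. Fitting Y = k·t + ln C by least squares:
AᵀA = [[55.0000, 15.0000]; [15.0000, 6]], rhs = [74.6481, 23.8718]ᵀ  (here Σt = 15.0000, Σ(t)² = 55.0000, Σln y = 23.8718, Σt·ln y = 74.6481).
Δ = 55.0000·6 − (15.0000)² = 105.0000; k = (74.6481·6 − 15.0000·23.8718)/105.0000 = 0.85535, ln C = (55.0000·23.8718 − 15.0000·74.6481)/105.0000 = 1.84027.

k = 0.855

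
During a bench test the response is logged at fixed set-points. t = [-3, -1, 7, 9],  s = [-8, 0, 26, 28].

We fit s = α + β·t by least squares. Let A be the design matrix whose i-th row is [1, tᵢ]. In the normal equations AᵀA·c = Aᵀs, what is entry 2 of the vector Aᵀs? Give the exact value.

458

Entry 2 ↔ basis t, so (Aᵀs)_{2} = Σᵢ (t)·sᵢ = (-3)·(-8) + (-1)·(0) + (7)·(26) + (9)·(28) = 458.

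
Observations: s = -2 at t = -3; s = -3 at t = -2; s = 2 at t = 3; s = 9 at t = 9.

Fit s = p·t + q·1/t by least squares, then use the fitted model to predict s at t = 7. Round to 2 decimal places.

ŝ = 6.73

Sums needed: Σt·t = 103, Σt·1/t = 4, Σ1/t·1/t = 157/324.
And Σt·s = 99, Σ1/t·s = 23/6.
MᵀM·[p, q]ᵀ = Mᵀs becomes [[103, 4]; [4, 157/324]]·[p, q]ᵀ = [99, 23/6]ᵀ.
Determinant 103·(157/324) − 4² = 10987/324.
p = (99·(157/324) − 4·(23/6))/(10987/324) = 10575/10987; q = (103·(23/6) − 4·99)/(10987/324) = -378/10987.
At t = 7: ŝ = (10575/10987)·(7) + (-378/10987)·(1/7) = 73971/10987.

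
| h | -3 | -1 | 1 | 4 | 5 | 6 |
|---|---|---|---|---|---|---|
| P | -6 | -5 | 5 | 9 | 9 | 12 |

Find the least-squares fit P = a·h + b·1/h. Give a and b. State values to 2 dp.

a = 1.84, b = 3.12

XᵀX·[a, b]ᵀ = XᵀP reads: 88·a + 6·b = 181;  6·a + (8069/3600)·b = 361/20.
Eliminating b: (8069/3600)·(row 1) − 6·(row 2) gives (72559/450)·a = (8069/3600)·181 − 6·(361/20) = 1070609/3600, so a = 1070609/580472.
Then b = ((361/20) − 6·(1070609/580472))/(8069/3600) = 226080/72559.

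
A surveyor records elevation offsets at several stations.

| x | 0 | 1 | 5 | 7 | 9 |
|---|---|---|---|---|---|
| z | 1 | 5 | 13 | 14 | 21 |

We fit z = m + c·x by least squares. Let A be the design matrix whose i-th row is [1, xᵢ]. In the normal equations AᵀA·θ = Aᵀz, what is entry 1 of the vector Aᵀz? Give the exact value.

54

Entry 1 ↔ basis 1, so (Aᵀz)_{1} = Σᵢ zᵢ = (1)·(1) + (1)·(5) + (1)·(13) + (1)·(14) + (1)·(21) = 54.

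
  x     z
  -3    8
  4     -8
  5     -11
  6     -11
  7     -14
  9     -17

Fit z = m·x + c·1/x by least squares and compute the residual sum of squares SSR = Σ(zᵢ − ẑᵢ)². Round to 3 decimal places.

SSR = 2.367

The normal system AᵀA·[m, c]ᵀ = Aᵀz is [[216, 6]; [6, 435229/1587600]]·[m, c]ᵀ = [-428, -1133/90]ᵀ.
Δ = 216·(435229/1587600) − 6² = 170629/7350.
m = ((-428)·(435229/1587600) − 6·(-1133/90))/(170629/7350) = -16590323/9213966; c = (216·(-1133/90) − 6·(-428))/(170629/7350) = -1111320/170629.
Residuals: 1312333/3071322, 3826192/4606983, -6399755/9213966, 8/9, -4290223/9213966, -72955/1023774; SSR = 10903675/4606983.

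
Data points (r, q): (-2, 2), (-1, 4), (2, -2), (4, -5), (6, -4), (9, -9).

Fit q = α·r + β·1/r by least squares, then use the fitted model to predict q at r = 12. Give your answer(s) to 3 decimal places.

With design matrix A, AᵀA = [[142, 6]; [6, 2077/1296]] and Aᵀq = [-137, -107/12]ᵀ.
Δ = 142·(2077/1296) − 6² = 124139/648.
α = ((-137)·(2077/1296) − 6·(-107/12))/(124139/648) = -215213/248278; β = (142·(-107/12) − 6·(-137))/(124139/648) = -287820/124139.
At r = 12: q̂ = (-215213/248278)·(12) + (-287820/124139)·(1/12) = -1315263/124139.

q̂ = -10.595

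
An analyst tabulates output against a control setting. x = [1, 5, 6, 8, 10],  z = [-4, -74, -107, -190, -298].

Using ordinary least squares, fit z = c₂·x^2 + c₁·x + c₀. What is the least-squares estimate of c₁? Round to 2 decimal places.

c₁ = 0.64

The normal system MᵀM·[c₂, c₁, c₀]ᵀ = Mᵀz is [[16018, 1854, 226]; [1854, 226, 30]; [226, 30, 5]]·[c₂, c₁, c₀]ᵀ = [-47666, -5516, -673]ᵀ.
Inverting the 3×3 Gram matrix, [c₂, c₁, c₀]ᵀ = [-71613/23656, 15211/23656, -4807/2957]ᵀ.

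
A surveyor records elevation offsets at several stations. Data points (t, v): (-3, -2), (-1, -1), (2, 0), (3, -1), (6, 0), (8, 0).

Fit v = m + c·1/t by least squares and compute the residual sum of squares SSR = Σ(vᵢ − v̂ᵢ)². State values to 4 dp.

Setting ∂/∂m … = 0 gives: 6·m + (-5/24)·c = -4;  (-5/24)·m + (97/64)·c = 4/3.
Δ = 6·(97/64) − (-5/24)² = 5213/576.
m = ((-4)·(97/64) − (-5/24)·(4/3))/(5213/576) = -3332/5213; c = (6·(4/3) − (-5/24)·(-4))/(5213/576) = 4128/5213.
Residuals: -5718/5213, 2247/5213, 1268/5213, -3257/5213, 2644/5213, 2816/5213; SSR = 12446/5213.

SSR = 2.3875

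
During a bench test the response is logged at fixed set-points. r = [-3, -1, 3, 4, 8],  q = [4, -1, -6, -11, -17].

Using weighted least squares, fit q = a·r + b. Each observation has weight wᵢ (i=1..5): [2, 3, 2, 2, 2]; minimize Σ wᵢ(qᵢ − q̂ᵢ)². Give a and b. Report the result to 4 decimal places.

Entries of XᵀWX: Σwᵢ·r·r = 199, Σwᵢ·r = 21, Σwᵢ·1 = 11.
Moment sums: Σwᵢ·r·q = -417, Σwᵢ·q = -63.
Eliminating b: 11·(row 1) − 21·(row 2) gives 1748·a = 11·(-417) − 21·(-63) = -3264, so a = -816/437.
Then b = ((-63) − 21·(-816/437))/11 = -945/437.

a = -1.8673, b = -2.1625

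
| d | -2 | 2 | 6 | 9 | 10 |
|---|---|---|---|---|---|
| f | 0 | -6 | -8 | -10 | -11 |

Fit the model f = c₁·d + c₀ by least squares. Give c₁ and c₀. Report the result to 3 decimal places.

c₁ = -0.850, c₀ = -2.750

From the data, Σd·d = 225, Σd = 25, Σ1 = 5.
Moment sums: Σd·f = -260, Σf = -35.
Determinant 225·5 − 25² = 500.
c₁ = ((-260)·5 − 25·(-35))/500 = -17/20; c₀ = (225·(-35) − 25·(-260))/500 = -11/4.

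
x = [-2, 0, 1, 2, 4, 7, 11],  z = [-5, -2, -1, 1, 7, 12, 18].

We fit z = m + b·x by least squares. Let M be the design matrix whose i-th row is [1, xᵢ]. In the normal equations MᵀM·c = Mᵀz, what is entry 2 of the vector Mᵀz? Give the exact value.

Entry 2 ↔ basis x, so (Mᵀz)_{2} = Σᵢ (x)·zᵢ = (-2)·(-5) + (0)·(-2) + (1)·(-1) + (2)·(1) + (4)·(7) + (7)·(12) + (11)·(18) = 321.

321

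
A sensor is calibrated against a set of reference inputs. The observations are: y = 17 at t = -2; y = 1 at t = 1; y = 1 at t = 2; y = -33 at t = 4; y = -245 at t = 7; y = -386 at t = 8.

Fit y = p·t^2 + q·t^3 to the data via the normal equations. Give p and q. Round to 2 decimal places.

From the data, Σt^2·t^2 = 6786, Σt^2·t^3 = 50600, Σt^3·t^3 = 384018.
And Σt^2·y = -37164, Σt^3·y = -283906.
So AᵀA·[p, q]ᵀ = Aᵀy: [[6786, 50600]; [50600, 384018]]·[p, q]ᵀ = [-37164, -283906]ᵀ.
Eliminating q: 384018·(row 1) − 50600·(row 2) gives 45586148·p = 384018·(-37164) − 50600·(-283906) = 93998648, so p = 23499662/11396537.
Then q = ((-283906) − 50600·(23499662/11396537))/384018 = -11521929/11396537.

p = 2.06, q = -1.01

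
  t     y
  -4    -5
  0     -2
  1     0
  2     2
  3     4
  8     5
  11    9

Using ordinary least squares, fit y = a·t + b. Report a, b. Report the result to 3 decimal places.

a = 0.895, b = -0.827

Entries of XᵀX: Σt·t = 215, Σt = 21, Σ1 = 7.
And Σt·y = 175, Σy = 13.
Determinant 215·7 − 21² = 1064.
a = (175·7 − 21·13)/1064 = 17/19; b = (215·13 − 21·175)/1064 = -110/133.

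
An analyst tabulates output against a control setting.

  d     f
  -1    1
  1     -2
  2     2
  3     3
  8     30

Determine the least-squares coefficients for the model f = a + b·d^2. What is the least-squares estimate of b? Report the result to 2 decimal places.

b = 0.48

Forming XᵀX = [[5, 79]; [79, 4195]] and Xᵀf = [34, 1954]ᵀ gives XᵀX·[a, b]ᵀ = Xᵀf.
Determinant 5·4195 − 79² = 14734.
a = (34·4195 − 79·1954)/14734 = -5868/7367; b = (5·1954 − 79·34)/14734 = 3542/7367.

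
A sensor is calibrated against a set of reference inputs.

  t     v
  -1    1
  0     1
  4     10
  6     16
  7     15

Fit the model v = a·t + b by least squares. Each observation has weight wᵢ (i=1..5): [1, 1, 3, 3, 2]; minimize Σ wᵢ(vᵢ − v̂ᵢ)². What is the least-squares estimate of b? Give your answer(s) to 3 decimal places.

b = 2.167

Normal-equation sums: Σwᵢ·t·t = 255, Σwᵢ·t = 43, Σwᵢ·1 = 10.
For MᵀWv: Σwᵢ·t·v = 617, Σwᵢ·v = 110.
MᵀWM·[a, b]ᵀ = MᵀWv becomes [[255, 43]; [43, 10]]·[a, b]ᵀ = [617, 110]ᵀ.
Eliminating b: 10·(row 1) − 43·(row 2) gives 701·a = 10·617 − 43·110 = 1440, so a = 1440/701.
Then b = (110 − 43·(1440/701))/10 = 1519/701.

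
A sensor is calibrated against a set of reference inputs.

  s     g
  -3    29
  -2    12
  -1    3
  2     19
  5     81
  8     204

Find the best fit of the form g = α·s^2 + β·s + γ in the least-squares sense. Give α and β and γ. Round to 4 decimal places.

α = 3.0438, β = 0.7897, γ = 2.5336

Entries of XᵀX: Σs^2·s^2 = 4835, Σs^2·s = 609, Σs^2 = 107, Σs·s = 107, Σs = 9, Σ1 = 6.
And Σs^2·g = 15469, Σs·g = 1961, Σg = 348.
XᵀX·[α, β, γ]ᵀ = Xᵀg becomes [[4835, 609, 107]; [609, 107, 9]; [107, 9, 6]]·[α, β, γ]ᵀ = [15469, 1961, 348]ᵀ.
Inverting the 3×3 Gram matrix, [α, β, γ]ᵀ = [662097/217520, 171773/217520, 34444/13595]ᵀ.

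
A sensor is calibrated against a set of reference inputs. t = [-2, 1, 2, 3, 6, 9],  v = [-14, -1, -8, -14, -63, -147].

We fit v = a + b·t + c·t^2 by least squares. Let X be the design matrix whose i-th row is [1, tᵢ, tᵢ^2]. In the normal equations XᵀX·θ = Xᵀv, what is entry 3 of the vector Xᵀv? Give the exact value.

Entry 3 ↔ basis t^2, so (Xᵀv)_{3} = Σᵢ (t^2)·vᵢ = (4)·(-14) + (1)·(-1) + (4)·(-8) + (9)·(-14) + (36)·(-63) + (81)·(-147) = -14390.

-14390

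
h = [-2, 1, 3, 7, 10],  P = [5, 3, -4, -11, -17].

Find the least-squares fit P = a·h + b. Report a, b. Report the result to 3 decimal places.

Compute the Gram sums: Σh·h = 163, Σh = 19, Σ1 = 5.
Moment sums: Σh·P = -266, ΣP = -24.
Δ = 163·5 − 19² = 454.
a = ((-266)·5 − 19·(-24))/454 = -437/227; b = (163·(-24) − 19·(-266))/454 = 571/227.

a = -1.925, b = 2.515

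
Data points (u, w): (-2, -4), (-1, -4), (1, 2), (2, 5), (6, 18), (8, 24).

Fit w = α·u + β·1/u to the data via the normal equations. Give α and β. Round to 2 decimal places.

Entries of MᵀM: Σu·u = 110, Σu·1/u = 6, Σ1/u·1/u = 1465/576.
Moment sums: Σu·w = 324, Σ1/u·w = 33/2.
MᵀM·[α, β]ᵀ = Mᵀw becomes [[110, 6]; [6, 1465/576]]·[α, β]ᵀ = [324, 33/2]ᵀ.
Δ = 110·(1465/576) − 6² = 70207/288.
α = (324·(1465/576) − 6·(33/2))/(70207/288) = 208818/70207; β = (110·(33/2) − 6·324)/(70207/288) = -37152/70207.

α = 2.97, β = -0.53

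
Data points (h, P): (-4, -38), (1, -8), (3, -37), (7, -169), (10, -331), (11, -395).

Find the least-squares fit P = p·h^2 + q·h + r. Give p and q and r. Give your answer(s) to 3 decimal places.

p = -2.989, q = -2.931, r = -1.856

MᵀM·[p, q, r]ᵀ = MᵀP reads: 27380·p + 2638·q + 296·r = -90125;  2638·p + 296·q + 28·r = -8805;  296·p + 28·q + 6·r = -978.
(Σh^2·h^2 = 27380, Σh^2·h = 2638, Σh^2 = 296, Σh·h = 296, Σh = 28, Σ1 = 6, Σh^2·P = -90125, Σh·P = -8805, ΣP = -978.)
Row-reducing yields p = -2391211/799962, q = -2344861/799962, r = -247452/133327.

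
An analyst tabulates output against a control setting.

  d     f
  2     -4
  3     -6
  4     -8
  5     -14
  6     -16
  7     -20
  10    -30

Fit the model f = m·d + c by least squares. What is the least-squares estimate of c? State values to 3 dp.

The normal equations are: 239·m + 37·c = -664;  37·m + 7·c = -98.
(Σd·d = 239, Σd = 37, Σ1 = 7, Σd·f = -664, Σf = -98.)
Determinant 239·7 − 37² = 304.
m = ((-664)·7 − 37·(-98))/304 = -511/152; c = (239·(-98) − 37·(-664))/304 = 573/152.

c = 3.770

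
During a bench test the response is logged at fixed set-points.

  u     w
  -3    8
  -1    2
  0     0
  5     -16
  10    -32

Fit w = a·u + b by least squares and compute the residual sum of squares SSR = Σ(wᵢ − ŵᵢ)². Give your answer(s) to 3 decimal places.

SSR = 1.097

With design matrix M, MᵀM = [[135, 11]; [11, 5]] and Mᵀw = [-426, -38]ᵀ.
Δ = 135·5 − 11² = 554.
a = ((-426)·5 − 11·(-38))/554 = -856/277; b = (135·(-38) − 11·(-426))/554 = -222/277.
Residuals: -130/277, -80/277, 222/277, 70/277, -82/277; SSR = 304/277.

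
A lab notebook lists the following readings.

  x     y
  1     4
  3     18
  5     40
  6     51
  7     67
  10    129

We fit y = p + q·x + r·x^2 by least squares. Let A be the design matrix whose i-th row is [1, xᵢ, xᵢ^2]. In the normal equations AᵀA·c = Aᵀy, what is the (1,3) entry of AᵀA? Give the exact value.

Row 1 ↔ basis 1, column 3 ↔ basis x^2, so (AᵀA)_{1,3} = Σᵢ x^2 = (1)·(1) + (1)·(9) + (1)·(25) + (1)·(36) + (1)·(49) + (1)·(100) = 220.

220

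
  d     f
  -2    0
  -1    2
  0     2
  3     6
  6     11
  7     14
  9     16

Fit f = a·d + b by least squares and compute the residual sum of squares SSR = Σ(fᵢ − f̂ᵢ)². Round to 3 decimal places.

SSR = 3.655

Setting ∂/∂a … = 0 gives: 180·a + 22·b = 324;  22·a + 7·b = 51.
(Σd·d = 180, Σd = 22, Σ1 = 7, Σd·f = 324, Σf = 51.)
Determinant 180·7 − 22² = 776.
a = (324·7 − 22·51)/776 = 573/388; b = (180·51 − 22·324)/776 = 513/194.
Residuals: 30/97, 323/388, -125/194, -417/388, -49/97, 395/388, 25/388; SSR = 709/194.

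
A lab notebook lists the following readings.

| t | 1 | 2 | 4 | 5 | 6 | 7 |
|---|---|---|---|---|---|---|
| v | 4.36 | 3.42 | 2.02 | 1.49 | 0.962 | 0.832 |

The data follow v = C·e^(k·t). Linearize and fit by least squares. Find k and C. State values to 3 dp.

Let Y = ln v. Fitting Y = k·t + ln C by least squares:
XᵀX = [[131.0000, 25.0000]; [25.0000, 6]], rhs = [7.2181, 3.5813]ᵀ  (here Σt = 25.0000, Σ(t)² = 131.0000, Σln v = 3.5813, Σt·ln v = 7.2181).
Solving (det = 161.0000): k = -0.28711, ln C = 1.79317, so C = exp(1.79317) = 6.00847.

k = -0.287, C = 6.008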